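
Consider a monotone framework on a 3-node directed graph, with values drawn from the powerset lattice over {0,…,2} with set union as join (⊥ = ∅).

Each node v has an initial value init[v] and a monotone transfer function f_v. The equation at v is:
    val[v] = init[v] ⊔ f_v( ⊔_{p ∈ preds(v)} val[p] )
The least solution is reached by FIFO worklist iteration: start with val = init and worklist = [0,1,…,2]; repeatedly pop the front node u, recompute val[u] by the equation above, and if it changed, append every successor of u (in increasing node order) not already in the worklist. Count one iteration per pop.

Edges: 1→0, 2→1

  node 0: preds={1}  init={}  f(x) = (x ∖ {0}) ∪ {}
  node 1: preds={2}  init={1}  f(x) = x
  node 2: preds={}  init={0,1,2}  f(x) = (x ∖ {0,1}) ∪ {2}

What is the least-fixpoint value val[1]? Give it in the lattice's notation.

{0,1,2}

Iteration log — 4 steps:
  step 1. node 0  ⊔preds={1}  new={1}  old={}  +wl: 
  step 2. node 1  ⊔preds={0,1,2}  new={0,1,2}  old={1}  +wl: 0
  step 3. node 2  ⊔preds={}  new={0,1,2}  stable
  step 4. node 0  ⊔preds={0,1,2}  new={1,2}  old={1}  +wl: 

Least fixpoint reached:
  node 0: {1,2}
  node 1: {0,1,2}
  node 2: {0,1,2}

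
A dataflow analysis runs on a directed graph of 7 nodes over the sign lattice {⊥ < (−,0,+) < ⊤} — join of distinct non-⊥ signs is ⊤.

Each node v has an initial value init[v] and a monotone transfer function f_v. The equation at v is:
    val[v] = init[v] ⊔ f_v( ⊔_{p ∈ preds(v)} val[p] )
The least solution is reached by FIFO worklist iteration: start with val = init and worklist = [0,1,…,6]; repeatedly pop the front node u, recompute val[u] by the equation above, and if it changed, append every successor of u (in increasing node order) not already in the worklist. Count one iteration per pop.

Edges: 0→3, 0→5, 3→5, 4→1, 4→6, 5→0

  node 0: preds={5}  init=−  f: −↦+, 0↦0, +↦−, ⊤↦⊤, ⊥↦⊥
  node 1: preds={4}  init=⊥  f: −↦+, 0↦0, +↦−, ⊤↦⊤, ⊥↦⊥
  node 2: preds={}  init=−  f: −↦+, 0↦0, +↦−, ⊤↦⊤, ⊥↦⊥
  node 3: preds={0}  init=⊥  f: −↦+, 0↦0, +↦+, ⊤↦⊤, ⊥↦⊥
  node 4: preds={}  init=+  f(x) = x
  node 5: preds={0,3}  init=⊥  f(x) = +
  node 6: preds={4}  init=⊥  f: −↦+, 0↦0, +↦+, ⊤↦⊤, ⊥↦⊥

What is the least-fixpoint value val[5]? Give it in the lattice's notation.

+

Trace (8 dequeues):
  [1] u=0 | in ⊥ | out − | ==
  [2] u=1 | in + | out − | prev ⊥ | push {}
  [3] u=2 | in ⊥ | out − | ==
  [4] u=3 | in − | out + | prev ⊥ | push {}
  [5] u=4 | in ⊥ | out + | ==
  [6] u=5 | in ⊤ | out + | prev ⊥ | push {0}
  [7] u=6 | in + | out + | prev ⊥ | push {}
  [8] u=0 | in + | out − | ==

Converged values:
  [0] −
  [1] −
  [2] −
  [3] +
  [4] +
  [5] +
  [6] +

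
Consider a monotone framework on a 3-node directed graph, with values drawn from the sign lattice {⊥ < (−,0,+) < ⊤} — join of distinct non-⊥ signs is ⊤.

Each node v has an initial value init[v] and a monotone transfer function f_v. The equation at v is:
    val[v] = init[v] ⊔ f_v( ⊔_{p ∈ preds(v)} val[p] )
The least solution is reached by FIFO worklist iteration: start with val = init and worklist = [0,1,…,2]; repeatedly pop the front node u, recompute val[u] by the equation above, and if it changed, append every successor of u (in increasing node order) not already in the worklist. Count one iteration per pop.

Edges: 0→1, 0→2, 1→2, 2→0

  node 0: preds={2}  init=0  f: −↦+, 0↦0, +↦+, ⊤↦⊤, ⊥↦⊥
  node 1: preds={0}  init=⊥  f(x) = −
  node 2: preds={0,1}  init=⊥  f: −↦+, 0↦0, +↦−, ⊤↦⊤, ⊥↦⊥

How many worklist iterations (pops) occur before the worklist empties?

6

Trace (6 dequeues):
  [1] u=0 | in ⊥ | out 0 | ==
  [2] u=1 | in 0 | out − | prev ⊥ | push {}
  [3] u=2 | in ⊤ | out ⊤ | prev ⊥ | push {0}
  [4] u=0 | in ⊤ | out ⊤ | prev 0 | push {1,2}
  [5] u=1 | in ⊤ | out − | ==
  [6] u=2 | in ⊤ | out ⊤ | ==

Converged values:
  [0] ⊤
  [1] −
  [2] ⊤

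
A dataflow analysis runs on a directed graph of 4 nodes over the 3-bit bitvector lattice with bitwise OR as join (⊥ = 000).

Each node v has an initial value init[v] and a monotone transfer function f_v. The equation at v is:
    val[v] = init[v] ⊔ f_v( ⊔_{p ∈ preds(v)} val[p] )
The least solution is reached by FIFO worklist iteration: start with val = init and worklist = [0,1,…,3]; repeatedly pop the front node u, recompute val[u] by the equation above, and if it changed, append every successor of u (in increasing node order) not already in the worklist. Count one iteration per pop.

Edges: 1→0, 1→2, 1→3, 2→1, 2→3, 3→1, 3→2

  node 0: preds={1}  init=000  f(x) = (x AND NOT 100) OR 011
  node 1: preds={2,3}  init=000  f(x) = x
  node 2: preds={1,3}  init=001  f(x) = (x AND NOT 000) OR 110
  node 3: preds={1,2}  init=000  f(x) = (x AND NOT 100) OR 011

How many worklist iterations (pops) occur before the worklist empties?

Trace (9 dequeues):
  [1] u=0 | in 000 | out 011 | prev 000 | push {}
  [2] u=1 | in 001 | out 001 | prev 000 | push {0}
  [3] u=2 | in 001 | out 111 | prev 001 | push {1}
  [4] u=3 | in 111 | out 011 | prev 000 | push {2}
  [5] u=0 | in 001 | out 011 | ==
  [6] u=1 | in 111 | out 111 | prev 001 | push {0,3}
  [7] u=2 | in 111 | out 111 | ==
  [8] u=0 | in 111 | out 011 | ==
  [9] u=3 | in 111 | out 011 | ==

Converged values:
  [0] 011
  [1] 111
  [2] 111
  [3] 011

9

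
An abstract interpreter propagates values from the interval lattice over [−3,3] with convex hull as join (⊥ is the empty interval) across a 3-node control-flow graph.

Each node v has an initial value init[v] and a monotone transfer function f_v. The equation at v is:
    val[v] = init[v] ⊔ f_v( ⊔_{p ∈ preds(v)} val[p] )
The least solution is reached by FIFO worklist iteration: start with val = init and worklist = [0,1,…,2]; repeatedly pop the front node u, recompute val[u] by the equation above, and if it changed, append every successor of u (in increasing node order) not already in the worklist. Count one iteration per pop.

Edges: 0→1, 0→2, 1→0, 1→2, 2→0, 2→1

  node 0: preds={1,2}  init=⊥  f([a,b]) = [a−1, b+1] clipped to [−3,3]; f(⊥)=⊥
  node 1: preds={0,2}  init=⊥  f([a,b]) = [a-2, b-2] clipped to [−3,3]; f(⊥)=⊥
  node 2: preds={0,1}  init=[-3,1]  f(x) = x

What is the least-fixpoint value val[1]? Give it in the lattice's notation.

Iteration log — 8 steps:
  step 1. node 0  ⊔preds=[-3,1]  new=[-3,2]  old=⊥  +wl: 
  step 2. node 1  ⊔preds=[-3,2]  new=[-3,0]  old=⊥  +wl: 0
  step 3. node 2  ⊔preds=[-3,2]  new=[-3,2]  old=[-3,1]  +wl: 1
  step 4. node 0  ⊔preds=[-3,2]  new=[-3,3]  old=[-3,2]  +wl: 2
  step 5. node 1  ⊔preds=[-3,3]  new=[-3,1]  old=[-3,0]  +wl: 0
  step 6. node 2  ⊔preds=[-3,3]  new=[-3,3]  old=[-3,2]  +wl: 1
  step 7. node 0  ⊔preds=[-3,3]  new=[-3,3]  stable
  step 8. node 1  ⊔preds=[-3,3]  new=[-3,1]  stable

Least fixpoint reached:
  node 0: [-3,3]
  node 1: [-3,1]
  node 2: [-3,3]

[-3,1]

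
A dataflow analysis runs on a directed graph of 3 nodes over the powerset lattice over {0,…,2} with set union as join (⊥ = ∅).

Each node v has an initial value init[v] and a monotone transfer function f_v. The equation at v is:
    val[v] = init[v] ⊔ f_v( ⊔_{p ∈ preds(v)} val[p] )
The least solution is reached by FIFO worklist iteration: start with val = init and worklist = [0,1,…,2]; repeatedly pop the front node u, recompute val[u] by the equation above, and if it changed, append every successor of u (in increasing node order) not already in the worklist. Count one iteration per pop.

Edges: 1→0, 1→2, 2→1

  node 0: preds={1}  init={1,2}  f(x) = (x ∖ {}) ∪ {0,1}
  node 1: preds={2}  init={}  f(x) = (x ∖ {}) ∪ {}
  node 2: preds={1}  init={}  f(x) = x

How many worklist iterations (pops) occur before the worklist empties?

3

Iteration log — 3 steps:
  step 1. node 0  ⊔preds={}  new={0,1,2}  old={1,2}  +wl: 
  step 2. node 1  ⊔preds={}  new={}  stable
  step 3. node 2  ⊔preds={}  new={}  stable

Least fixpoint reached:
  node 0: {0,1,2}
  node 1: {}
  node 2: {}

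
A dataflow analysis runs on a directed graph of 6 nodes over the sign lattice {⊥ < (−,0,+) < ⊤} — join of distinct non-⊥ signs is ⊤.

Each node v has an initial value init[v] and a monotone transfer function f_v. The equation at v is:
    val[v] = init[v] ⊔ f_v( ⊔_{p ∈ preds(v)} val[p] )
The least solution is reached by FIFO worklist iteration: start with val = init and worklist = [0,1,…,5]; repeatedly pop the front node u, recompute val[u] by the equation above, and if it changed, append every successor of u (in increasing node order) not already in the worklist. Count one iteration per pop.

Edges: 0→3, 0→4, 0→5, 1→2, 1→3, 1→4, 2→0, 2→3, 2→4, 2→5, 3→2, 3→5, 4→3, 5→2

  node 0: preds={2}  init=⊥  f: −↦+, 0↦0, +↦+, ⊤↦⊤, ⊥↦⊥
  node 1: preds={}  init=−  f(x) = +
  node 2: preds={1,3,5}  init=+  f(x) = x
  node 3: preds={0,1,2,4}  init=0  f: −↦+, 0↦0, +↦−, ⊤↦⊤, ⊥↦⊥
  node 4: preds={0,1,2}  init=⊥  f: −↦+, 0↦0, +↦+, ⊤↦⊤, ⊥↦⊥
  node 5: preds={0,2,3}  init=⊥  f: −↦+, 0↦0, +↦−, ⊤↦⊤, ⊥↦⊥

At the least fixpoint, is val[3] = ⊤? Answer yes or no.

Worklist (11 pops):
  #1 pop 0: in=+ → + (was ⊥); enqueue []
  #2 pop 1: in=⊥ → ⊤ (was −); enqueue []
  #3 pop 2: in=⊤ → ⊤ (was +); enqueue [0]
  #4 pop 3: in=⊤ → ⊤ (was 0); enqueue [2]
  #5 pop 4: in=⊤ → ⊤ (was ⊥); enqueue [3]
  #6 pop 5: in=⊤ → ⊤ (was ⊥); enqueue []
  #7 pop 0: in=⊤ → ⊤ (was +); enqueue [4,5]
  #8 pop 2: in=⊤ → ⊤ (no change)
  #9 pop 3: in=⊤ → ⊤ (no change)
  #10 pop 4: in=⊤ → ⊤ (no change)
  #11 pop 5: in=⊤ → ⊤ (no change)

Fixpoint:
  val[0] = ⊤
  val[1] = ⊤
  val[2] = ⊤
  val[3] = ⊤
  val[4] = ⊤
  val[5] = ⊤

yes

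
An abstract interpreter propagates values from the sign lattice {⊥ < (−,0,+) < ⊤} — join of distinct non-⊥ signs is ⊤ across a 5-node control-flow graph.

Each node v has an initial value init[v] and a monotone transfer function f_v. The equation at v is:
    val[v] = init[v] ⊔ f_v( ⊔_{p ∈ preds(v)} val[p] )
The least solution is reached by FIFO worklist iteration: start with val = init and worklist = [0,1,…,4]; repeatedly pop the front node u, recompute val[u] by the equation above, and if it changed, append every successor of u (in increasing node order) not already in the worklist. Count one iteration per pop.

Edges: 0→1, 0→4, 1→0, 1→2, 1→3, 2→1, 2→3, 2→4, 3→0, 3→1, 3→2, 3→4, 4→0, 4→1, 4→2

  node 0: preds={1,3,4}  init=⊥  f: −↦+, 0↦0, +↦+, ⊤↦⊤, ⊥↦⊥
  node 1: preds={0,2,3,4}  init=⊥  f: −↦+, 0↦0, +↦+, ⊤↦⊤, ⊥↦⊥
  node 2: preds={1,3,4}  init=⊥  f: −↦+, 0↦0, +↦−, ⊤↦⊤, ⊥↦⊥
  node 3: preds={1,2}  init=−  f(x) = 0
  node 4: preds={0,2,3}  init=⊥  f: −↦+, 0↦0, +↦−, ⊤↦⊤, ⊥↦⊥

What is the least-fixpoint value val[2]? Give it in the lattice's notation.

⊤

Worklist (9 pops):
  #1 pop 0: in=− → + (was ⊥); enqueue []
  #2 pop 1: in=⊤ → ⊤ (was ⊥); enqueue [0]
  #3 pop 2: in=⊤ → ⊤ (was ⊥); enqueue [1]
  #4 pop 3: in=⊤ → ⊤ (was −); enqueue [2]
  #5 pop 4: in=⊤ → ⊤ (was ⊥); enqueue []
  #6 pop 0: in=⊤ → ⊤ (was +); enqueue [4]
  #7 pop 1: in=⊤ → ⊤ (no change)
  #8 pop 2: in=⊤ → ⊤ (no change)
  #9 pop 4: in=⊤ → ⊤ (no change)

Fixpoint:
  val[0] = ⊤
  val[1] = ⊤
  val[2] = ⊤
  val[3] = ⊤
  val[4] = ⊤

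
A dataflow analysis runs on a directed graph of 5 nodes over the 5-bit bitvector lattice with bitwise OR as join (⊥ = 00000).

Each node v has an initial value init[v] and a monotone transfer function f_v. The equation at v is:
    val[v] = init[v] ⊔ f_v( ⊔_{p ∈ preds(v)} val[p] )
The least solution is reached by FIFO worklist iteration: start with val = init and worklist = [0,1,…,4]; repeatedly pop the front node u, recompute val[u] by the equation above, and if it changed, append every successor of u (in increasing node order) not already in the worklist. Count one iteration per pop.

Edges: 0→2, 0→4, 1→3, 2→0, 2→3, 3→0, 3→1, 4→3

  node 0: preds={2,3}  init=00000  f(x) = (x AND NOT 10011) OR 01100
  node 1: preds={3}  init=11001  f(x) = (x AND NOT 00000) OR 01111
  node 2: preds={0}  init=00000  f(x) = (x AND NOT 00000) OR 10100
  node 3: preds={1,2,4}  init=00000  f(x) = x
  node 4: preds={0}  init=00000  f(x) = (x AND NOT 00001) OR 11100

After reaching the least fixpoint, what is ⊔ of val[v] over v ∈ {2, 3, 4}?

Iteration log — 8 steps:
  step 1. node 0  ⊔preds=00000  new=01100  old=00000  +wl: 
  step 2. node 1  ⊔preds=00000  new=11111  old=11001  +wl: 
  step 3. node 2  ⊔preds=01100  new=11100  old=00000  +wl: 0
  step 4. node 3  ⊔preds=11111  new=11111  old=00000  +wl: 1
  step 5. node 4  ⊔preds=01100  new=11100  old=00000  +wl: 3
  step 6. node 0  ⊔preds=11111  new=01100  stable
  step 7. node 1  ⊔preds=11111  new=11111  stable
  step 8. node 3  ⊔preds=11111  new=11111  stable

Least fixpoint reached:
  node 0: 01100
  node 1: 11111
  node 2: 11100
  node 3: 11111
  node 4: 11100

11111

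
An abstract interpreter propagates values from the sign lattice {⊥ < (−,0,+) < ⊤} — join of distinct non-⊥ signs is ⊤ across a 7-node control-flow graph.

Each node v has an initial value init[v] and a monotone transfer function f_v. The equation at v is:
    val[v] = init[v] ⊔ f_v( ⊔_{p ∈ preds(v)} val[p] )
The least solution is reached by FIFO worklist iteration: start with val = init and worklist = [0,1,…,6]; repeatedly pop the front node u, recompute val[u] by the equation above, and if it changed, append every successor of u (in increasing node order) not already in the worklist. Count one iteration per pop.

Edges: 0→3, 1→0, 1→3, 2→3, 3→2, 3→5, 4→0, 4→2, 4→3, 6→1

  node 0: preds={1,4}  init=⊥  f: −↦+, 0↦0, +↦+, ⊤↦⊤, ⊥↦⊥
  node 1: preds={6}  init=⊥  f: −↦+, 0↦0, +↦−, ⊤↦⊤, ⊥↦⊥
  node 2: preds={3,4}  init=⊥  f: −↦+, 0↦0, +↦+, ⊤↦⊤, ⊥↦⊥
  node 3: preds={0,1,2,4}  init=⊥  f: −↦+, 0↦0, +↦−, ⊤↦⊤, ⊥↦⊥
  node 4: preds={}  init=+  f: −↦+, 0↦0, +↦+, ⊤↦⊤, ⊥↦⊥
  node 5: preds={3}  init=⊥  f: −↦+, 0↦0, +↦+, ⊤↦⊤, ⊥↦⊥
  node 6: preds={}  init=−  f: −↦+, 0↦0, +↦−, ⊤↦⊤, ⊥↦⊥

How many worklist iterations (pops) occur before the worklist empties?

12

Worklist (12 pops):
  #1 pop 0: in=+ → + (was ⊥); enqueue []
  #2 pop 1: in=− → + (was ⊥); enqueue [0]
  #3 pop 2: in=+ → + (was ⊥); enqueue []
  #4 pop 3: in=+ → − (was ⊥); enqueue [2]
  #5 pop 4: in=⊥ → + (no change)
  #6 pop 5: in=− → + (was ⊥); enqueue []
  #7 pop 6: in=⊥ → − (no change)
  #8 pop 0: in=+ → + (no change)
  #9 pop 2: in=⊤ → ⊤ (was +); enqueue [3]
  #10 pop 3: in=⊤ → ⊤ (was −); enqueue [2,5]
  #11 pop 2: in=⊤ → ⊤ (no change)
  #12 pop 5: in=⊤ → ⊤ (was +); enqueue []

Fixpoint:
  val[0] = +
  val[1] = +
  val[2] = ⊤
  val[3] = ⊤
  val[4] = +
  val[5] = ⊤
  val[6] = −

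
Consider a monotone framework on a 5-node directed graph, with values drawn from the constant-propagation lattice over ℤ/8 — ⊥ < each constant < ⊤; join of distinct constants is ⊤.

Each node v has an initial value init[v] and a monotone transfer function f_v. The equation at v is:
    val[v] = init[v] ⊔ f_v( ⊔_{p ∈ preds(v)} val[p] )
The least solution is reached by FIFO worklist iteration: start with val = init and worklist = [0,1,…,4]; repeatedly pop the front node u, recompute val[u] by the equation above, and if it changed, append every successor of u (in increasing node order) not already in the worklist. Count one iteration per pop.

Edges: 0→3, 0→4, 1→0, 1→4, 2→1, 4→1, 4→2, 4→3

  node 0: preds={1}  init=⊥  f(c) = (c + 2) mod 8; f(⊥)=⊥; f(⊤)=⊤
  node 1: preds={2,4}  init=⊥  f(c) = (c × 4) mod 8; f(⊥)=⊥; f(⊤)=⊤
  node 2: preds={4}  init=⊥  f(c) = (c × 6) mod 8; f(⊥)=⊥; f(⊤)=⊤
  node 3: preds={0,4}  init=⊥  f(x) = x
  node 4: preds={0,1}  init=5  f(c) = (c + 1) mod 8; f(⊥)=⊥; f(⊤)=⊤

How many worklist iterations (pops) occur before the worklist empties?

15

Trace (15 dequeues):
  [1] u=0 | in ⊥ | out ⊥ | ==
  [2] u=1 | in 5 | out 4 | prev ⊥ | push {0}
  [3] u=2 | in 5 | out 6 | prev ⊥ | push {1}
  [4] u=3 | in 5 | out 5 | prev ⊥ | push {}
  [5] u=4 | in 4 | out 5 | ==
  [6] u=0 | in 4 | out 6 | prev ⊥ | push {3,4}
  [7] u=1 | in ⊤ | out ⊤ | prev 4 | push {0}
  [8] u=3 | in ⊤ | out ⊤ | prev 5 | push {}
  [9] u=4 | in ⊤ | out ⊤ | prev 5 | push {1,2,3}
  [10] u=0 | in ⊤ | out ⊤ | prev 6 | push {4}
  [11] u=1 | in ⊤ | out ⊤ | ==
  [12] u=2 | in ⊤ | out ⊤ | prev 6 | push {1}
  [13] u=3 | in ⊤ | out ⊤ | ==
  [14] u=4 | in ⊤ | out ⊤ | ==
  [15] u=1 | in ⊤ | out ⊤ | ==

Converged values:
  [0] ⊤
  [1] ⊤
  [2] ⊤
  [3] ⊤
  [4] ⊤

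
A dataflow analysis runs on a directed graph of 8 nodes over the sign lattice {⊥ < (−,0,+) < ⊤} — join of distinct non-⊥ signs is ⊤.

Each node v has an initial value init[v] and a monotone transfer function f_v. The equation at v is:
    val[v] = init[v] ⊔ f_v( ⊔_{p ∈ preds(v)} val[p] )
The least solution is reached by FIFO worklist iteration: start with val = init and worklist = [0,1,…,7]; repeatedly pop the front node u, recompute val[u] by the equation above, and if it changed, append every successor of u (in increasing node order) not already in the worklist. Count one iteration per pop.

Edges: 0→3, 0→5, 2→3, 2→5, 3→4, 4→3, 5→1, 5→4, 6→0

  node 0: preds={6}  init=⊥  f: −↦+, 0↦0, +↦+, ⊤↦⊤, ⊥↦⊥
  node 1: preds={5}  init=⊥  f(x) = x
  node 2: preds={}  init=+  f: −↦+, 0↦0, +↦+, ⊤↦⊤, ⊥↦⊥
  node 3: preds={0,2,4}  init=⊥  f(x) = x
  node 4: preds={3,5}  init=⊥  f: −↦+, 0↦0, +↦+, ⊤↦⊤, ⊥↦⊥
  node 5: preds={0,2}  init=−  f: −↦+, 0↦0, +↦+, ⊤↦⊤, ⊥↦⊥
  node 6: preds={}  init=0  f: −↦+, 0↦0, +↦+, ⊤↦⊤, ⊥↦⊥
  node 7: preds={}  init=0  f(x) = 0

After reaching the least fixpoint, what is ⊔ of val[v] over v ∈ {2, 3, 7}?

⊤

Trace (11 dequeues):
  [1] u=0 | in 0 | out 0 | prev ⊥ | push {}
  [2] u=1 | in − | out − | prev ⊥ | push {}
  [3] u=2 | in ⊥ | out + | ==
  [4] u=3 | in ⊤ | out ⊤ | prev ⊥ | push {}
  [5] u=4 | in ⊤ | out ⊤ | prev ⊥ | push {3}
  [6] u=5 | in ⊤ | out ⊤ | prev − | push {1,4}
  [7] u=6 | in ⊥ | out 0 | ==
  [8] u=7 | in ⊥ | out 0 | ==
  [9] u=3 | in ⊤ | out ⊤ | ==
  [10] u=1 | in ⊤ | out ⊤ | prev − | push {}
  [11] u=4 | in ⊤ | out ⊤ | ==

Converged values:
  [0] 0
  [1] ⊤
  [2] +
  [3] ⊤
  [4] ⊤
  [5] ⊤
  [6] 0
  [7] 0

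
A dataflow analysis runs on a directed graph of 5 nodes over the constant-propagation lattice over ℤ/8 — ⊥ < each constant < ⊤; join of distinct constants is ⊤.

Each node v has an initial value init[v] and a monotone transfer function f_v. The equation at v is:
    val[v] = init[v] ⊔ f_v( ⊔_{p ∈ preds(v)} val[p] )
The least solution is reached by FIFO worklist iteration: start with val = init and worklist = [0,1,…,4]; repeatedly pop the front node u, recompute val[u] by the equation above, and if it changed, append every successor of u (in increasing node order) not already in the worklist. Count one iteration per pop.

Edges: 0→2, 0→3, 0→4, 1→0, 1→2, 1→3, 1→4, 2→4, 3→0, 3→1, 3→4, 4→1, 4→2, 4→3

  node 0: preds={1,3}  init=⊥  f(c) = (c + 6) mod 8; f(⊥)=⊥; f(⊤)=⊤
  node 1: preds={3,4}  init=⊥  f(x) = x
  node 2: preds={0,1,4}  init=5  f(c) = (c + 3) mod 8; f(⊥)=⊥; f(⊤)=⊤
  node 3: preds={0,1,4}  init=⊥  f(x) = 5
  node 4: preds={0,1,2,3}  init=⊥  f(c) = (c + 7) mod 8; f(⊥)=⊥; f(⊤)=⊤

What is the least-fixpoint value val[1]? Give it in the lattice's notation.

⊤

Trace (15 dequeues):
  [1] u=0 | in ⊥ | out ⊥ | ==
  [2] u=1 | in ⊥ | out ⊥ | ==
  [3] u=2 | in ⊥ | out 5 | ==
  [4] u=3 | in ⊥ | out 5 | prev ⊥ | push {0,1}
  [5] u=4 | in 5 | out 4 | prev ⊥ | push {2,3}
  [6] u=0 | in 5 | out 3 | prev ⊥ | push {4}
  [7] u=1 | in ⊤ | out ⊤ | prev ⊥ | push {0}
  [8] u=2 | in ⊤ | out ⊤ | prev 5 | push {}
  [9] u=3 | in ⊤ | out 5 | ==
  [10] u=4 | in ⊤ | out ⊤ | prev 4 | push {1,2,3}
  [11] u=0 | in ⊤ | out ⊤ | prev 3 | push {4}
  [12] u=1 | in ⊤ | out ⊤ | ==
  [13] u=2 | in ⊤ | out ⊤ | ==
  [14] u=3 | in ⊤ | out 5 | ==
  [15] u=4 | in ⊤ | out ⊤ | ==

Converged values:
  [0] ⊤
  [1] ⊤
  [2] ⊤
  [3] 5
  [4] ⊤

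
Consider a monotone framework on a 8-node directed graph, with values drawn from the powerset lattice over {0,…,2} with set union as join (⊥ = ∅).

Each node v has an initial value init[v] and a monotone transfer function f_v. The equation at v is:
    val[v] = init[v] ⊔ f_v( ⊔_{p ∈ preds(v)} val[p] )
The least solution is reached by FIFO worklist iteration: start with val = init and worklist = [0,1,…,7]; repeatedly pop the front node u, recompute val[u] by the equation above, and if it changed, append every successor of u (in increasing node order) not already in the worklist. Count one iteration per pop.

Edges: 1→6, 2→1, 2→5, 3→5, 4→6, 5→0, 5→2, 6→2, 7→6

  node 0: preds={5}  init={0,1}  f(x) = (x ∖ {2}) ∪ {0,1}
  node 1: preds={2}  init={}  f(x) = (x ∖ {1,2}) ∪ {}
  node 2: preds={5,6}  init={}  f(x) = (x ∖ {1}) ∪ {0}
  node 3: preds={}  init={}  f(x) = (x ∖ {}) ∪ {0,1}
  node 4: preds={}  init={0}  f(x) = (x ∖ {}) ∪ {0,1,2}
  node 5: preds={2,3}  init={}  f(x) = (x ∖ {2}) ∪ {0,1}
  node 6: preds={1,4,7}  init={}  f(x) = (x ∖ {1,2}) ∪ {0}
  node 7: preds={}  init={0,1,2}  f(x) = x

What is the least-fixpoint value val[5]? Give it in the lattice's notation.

Iteration log — 12 steps:
  step 1. node 0  ⊔preds={}  new={0,1}  stable
  step 2. node 1  ⊔preds={}  new={}  stable
  step 3. node 2  ⊔preds={}  new={0}  old={}  +wl: 1
  step 4. node 3  ⊔preds={}  new={0,1}  old={}  +wl: 
  step 5. node 4  ⊔preds={}  new={0,1,2}  old={0}  +wl: 
  step 6. node 5  ⊔preds={0,1}  new={0,1}  old={}  +wl: 0,2
  step 7. node 6  ⊔preds={0,1,2}  new={0}  old={}  +wl: 
  step 8. node 7  ⊔preds={}  new={0,1,2}  stable
  step 9. node 1  ⊔preds={0}  new={0}  old={}  +wl: 6
  step 10. node 0  ⊔preds={0,1}  new={0,1}  stable
  step 11. node 2  ⊔preds={0,1}  new={0}  stable
  step 12. node 6  ⊔preds={0,1,2}  new={0}  stable

Least fixpoint reached:
  node 0: {0,1}
  node 1: {0}
  node 2: {0}
  node 3: {0,1}
  node 4: {0,1,2}
  node 5: {0,1}
  node 6: {0}
  node 7: {0,1,2}

{0,1}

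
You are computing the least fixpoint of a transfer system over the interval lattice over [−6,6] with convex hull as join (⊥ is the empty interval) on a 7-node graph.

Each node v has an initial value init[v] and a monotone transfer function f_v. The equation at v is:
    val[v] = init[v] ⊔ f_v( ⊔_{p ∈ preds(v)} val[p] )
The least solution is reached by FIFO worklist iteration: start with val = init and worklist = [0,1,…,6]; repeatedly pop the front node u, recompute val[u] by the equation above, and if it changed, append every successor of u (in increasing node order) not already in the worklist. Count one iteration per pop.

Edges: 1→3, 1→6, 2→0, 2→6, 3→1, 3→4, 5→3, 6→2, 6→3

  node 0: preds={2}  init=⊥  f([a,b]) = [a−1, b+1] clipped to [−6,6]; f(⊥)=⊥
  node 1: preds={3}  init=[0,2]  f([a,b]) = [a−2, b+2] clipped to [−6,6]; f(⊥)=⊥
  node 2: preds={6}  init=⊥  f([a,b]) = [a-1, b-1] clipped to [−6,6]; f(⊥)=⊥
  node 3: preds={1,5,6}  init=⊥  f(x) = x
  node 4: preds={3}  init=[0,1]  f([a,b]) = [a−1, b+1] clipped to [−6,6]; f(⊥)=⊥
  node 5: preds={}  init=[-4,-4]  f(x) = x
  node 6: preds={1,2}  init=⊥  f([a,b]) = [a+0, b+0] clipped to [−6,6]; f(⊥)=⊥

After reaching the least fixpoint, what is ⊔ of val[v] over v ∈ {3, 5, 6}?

Iteration log — 24 steps:
  step 1. node 0  ⊔preds=⊥  new=⊥  stable
  step 2. node 1  ⊔preds=⊥  new=[0,2]  stable
  step 3. node 2  ⊔preds=⊥  new=⊥  stable
  step 4. node 3  ⊔preds=[-4,2]  new=[-4,2]  old=⊥  +wl: 1
  step 5. node 4  ⊔preds=[-4,2]  new=[-5,3]  old=[0,1]  +wl: 
  step 6. node 5  ⊔preds=⊥  new=[-4,-4]  stable
  step 7. node 6  ⊔preds=[0,2]  new=[0,2]  old=⊥  +wl: 2,3
  step 8. node 1  ⊔preds=[-4,2]  new=[-6,4]  old=[0,2]  +wl: 6
  step 9. node 2  ⊔preds=[0,2]  new=[-1,1]  old=⊥  +wl: 0
  step 10. node 3  ⊔preds=[-6,4]  new=[-6,4]  old=[-4,2]  +wl: 1,4
  step 11. node 6  ⊔preds=[-6,4]  new=[-6,4]  old=[0,2]  +wl: 2,3
  step 12. node 0  ⊔preds=[-1,1]  new=[-2,2]  old=⊥  +wl: 
  step 13. node 1  ⊔preds=[-6,4]  new=[-6,6]  old=[-6,4]  +wl: 6
  step 14. node 4  ⊔preds=[-6,4]  new=[-6,5]  old=[-5,3]  +wl: 
  step 15. node 2  ⊔preds=[-6,4]  new=[-6,3]  old=[-1,1]  +wl: 0
  step 16. node 3  ⊔preds=[-6,6]  new=[-6,6]  old=[-6,4]  +wl: 1,4
  step 17. node 6  ⊔preds=[-6,6]  new=[-6,6]  old=[-6,4]  +wl: 2,3
  step 18. node 0  ⊔preds=[-6,3]  new=[-6,4]  old=[-2,2]  +wl: 
  step 19. node 1  ⊔preds=[-6,6]  new=[-6,6]  stable
  step 20. node 4  ⊔preds=[-6,6]  new=[-6,6]  old=[-6,5]  +wl: 
  step 21. node 2  ⊔preds=[-6,6]  new=[-6,5]  old=[-6,3]  +wl: 0,6
  step 22. node 3  ⊔preds=[-6,6]  new=[-6,6]  stable
  step 23. node 0  ⊔preds=[-6,5]  new=[-6,6]  old=[-6,4]  +wl: 
  step 24. node 6  ⊔preds=[-6,6]  new=[-6,6]  stable

Least fixpoint reached:
  node 0: [-6,6]
  node 1: [-6,6]
  node 2: [-6,5]
  node 3: [-6,6]
  node 4: [-6,6]
  node 5: [-4,-4]
  node 6: [-6,6]

[-6,6]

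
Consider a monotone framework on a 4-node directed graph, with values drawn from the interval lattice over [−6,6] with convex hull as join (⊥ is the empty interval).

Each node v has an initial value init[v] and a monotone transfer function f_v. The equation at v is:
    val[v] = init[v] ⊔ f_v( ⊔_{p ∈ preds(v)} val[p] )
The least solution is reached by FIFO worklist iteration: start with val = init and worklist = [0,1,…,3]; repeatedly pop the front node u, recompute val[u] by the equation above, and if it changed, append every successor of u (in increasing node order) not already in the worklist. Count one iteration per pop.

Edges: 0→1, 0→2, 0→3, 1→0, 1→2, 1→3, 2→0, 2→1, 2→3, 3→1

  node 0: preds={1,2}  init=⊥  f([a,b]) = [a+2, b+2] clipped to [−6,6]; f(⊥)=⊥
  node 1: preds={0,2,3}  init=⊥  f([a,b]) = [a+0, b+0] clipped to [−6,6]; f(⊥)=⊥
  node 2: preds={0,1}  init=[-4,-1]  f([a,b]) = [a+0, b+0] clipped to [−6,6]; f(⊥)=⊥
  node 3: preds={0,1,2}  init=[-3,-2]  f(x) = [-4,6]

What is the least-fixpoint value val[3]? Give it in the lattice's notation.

Trace (12 dequeues):
  [1] u=0 | in [-4,-1] | out [-2,1] | prev ⊥ | push {}
  [2] u=1 | in [-4,1] | out [-4,1] | prev ⊥ | push {0}
  [3] u=2 | in [-4,1] | out [-4,1] | prev [-4,-1] | push {1}
  [4] u=3 | in [-4,1] | out [-4,6] | prev [-3,-2] | push {}
  [5] u=0 | in [-4,1] | out [-2,3] | prev [-2,1] | push {2,3}
  [6] u=1 | in [-4,6] | out [-4,6] | prev [-4,1] | push {0}
  [7] u=2 | in [-4,6] | out [-4,6] | prev [-4,1] | push {1}
  [8] u=3 | in [-4,6] | out [-4,6] | ==
  [9] u=0 | in [-4,6] | out [-2,6] | prev [-2,3] | push {2,3}
  [10] u=1 | in [-4,6] | out [-4,6] | ==
  [11] u=2 | in [-4,6] | out [-4,6] | ==
  [12] u=3 | in [-4,6] | out [-4,6] | ==

Converged values:
  [0] [-2,6]
  [1] [-4,6]
  [2] [-4,6]
  [3] [-4,6]

[-4,6]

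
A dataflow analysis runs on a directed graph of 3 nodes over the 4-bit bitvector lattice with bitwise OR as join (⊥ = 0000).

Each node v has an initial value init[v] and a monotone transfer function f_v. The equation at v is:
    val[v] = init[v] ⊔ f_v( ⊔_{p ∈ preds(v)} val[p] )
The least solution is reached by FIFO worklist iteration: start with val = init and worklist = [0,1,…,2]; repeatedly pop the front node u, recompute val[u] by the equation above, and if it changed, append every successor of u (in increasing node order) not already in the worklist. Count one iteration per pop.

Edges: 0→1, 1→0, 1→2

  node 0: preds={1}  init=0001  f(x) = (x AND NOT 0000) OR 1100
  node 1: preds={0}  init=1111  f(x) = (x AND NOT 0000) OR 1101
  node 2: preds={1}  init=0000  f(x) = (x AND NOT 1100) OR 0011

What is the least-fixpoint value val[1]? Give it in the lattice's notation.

Worklist (3 pops):
  #1 pop 0: in=1111 → 1111 (was 0001); enqueue []
  #2 pop 1: in=1111 → 1111 (no change)
  #3 pop 2: in=1111 → 0011 (was 0000); enqueue []

Fixpoint:
  val[0] = 1111
  val[1] = 1111
  val[2] = 0011

1111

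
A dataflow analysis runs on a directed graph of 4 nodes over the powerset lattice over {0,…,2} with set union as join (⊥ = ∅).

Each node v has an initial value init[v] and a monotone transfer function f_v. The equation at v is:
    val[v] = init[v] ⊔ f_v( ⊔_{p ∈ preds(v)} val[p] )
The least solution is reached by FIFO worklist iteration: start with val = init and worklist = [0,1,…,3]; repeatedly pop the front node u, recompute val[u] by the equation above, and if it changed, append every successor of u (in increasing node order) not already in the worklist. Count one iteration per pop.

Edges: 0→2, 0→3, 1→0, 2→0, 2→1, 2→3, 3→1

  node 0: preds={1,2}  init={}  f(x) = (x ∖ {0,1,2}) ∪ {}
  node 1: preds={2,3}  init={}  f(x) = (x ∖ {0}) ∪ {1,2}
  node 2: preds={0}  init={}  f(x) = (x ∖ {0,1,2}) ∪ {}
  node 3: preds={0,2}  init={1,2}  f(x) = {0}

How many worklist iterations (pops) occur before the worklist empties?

Worklist (6 pops):
  #1 pop 0: in={} → {} (no change)
  #2 pop 1: in={1,2} → {1,2} (was {}); enqueue [0]
  #3 pop 2: in={} → {} (no change)
  #4 pop 3: in={} → {0,1,2} (was {1,2}); enqueue [1]
  #5 pop 0: in={1,2} → {} (no change)
  #6 pop 1: in={0,1,2} → {1,2} (no change)

Fixpoint:
  val[0] = {}
  val[1] = {1,2}
  val[2] = {}
  val[3] = {0,1,2}

6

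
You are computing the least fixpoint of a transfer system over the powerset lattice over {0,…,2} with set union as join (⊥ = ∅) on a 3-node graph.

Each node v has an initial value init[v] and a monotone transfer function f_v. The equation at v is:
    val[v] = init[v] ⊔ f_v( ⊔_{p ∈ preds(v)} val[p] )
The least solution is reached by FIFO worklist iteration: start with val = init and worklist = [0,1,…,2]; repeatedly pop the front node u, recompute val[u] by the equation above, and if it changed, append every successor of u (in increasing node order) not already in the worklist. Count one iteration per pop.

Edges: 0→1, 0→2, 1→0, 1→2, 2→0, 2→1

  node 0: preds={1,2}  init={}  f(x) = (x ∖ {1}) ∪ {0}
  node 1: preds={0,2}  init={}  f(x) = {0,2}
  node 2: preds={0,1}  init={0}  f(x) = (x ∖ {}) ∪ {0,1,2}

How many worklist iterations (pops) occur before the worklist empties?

Iteration log — 6 steps:
  step 1. node 0  ⊔preds={0}  new={0}  old={}  +wl: 
  step 2. node 1  ⊔preds={0}  new={0,2}  old={}  +wl: 0
  step 3. node 2  ⊔preds={0,2}  new={0,1,2}  old={0}  +wl: 1
  step 4. node 0  ⊔preds={0,1,2}  new={0,2}  old={0}  +wl: 2
  step 5. node 1  ⊔preds={0,1,2}  new={0,2}  stable
  step 6. node 2  ⊔preds={0,2}  new={0,1,2}  stable

Least fixpoint reached:
  node 0: {0,2}
  node 1: {0,2}
  node 2: {0,1,2}

6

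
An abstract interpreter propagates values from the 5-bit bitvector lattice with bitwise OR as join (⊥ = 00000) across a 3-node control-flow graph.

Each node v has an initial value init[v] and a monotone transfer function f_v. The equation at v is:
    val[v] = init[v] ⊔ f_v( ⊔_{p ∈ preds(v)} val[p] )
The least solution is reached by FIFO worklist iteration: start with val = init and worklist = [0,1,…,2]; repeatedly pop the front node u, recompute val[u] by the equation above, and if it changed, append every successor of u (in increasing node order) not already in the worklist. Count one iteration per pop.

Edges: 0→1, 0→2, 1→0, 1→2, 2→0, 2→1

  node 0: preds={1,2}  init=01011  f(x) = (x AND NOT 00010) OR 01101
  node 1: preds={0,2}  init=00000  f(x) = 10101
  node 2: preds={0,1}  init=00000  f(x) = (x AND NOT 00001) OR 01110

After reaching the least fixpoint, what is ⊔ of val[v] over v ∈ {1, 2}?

Worklist (6 pops):
  #1 pop 0: in=00000 → 01111 (was 01011); enqueue []
  #2 pop 1: in=01111 → 10101 (was 00000); enqueue [0]
  #3 pop 2: in=11111 → 11110 (was 00000); enqueue [1]
  #4 pop 0: in=11111 → 11111 (was 01111); enqueue [2]
  #5 pop 1: in=11111 → 10101 (no change)
  #6 pop 2: in=11111 → 11110 (no change)

Fixpoint:
  val[0] = 11111
  val[1] = 10101
  val[2] = 11110

11111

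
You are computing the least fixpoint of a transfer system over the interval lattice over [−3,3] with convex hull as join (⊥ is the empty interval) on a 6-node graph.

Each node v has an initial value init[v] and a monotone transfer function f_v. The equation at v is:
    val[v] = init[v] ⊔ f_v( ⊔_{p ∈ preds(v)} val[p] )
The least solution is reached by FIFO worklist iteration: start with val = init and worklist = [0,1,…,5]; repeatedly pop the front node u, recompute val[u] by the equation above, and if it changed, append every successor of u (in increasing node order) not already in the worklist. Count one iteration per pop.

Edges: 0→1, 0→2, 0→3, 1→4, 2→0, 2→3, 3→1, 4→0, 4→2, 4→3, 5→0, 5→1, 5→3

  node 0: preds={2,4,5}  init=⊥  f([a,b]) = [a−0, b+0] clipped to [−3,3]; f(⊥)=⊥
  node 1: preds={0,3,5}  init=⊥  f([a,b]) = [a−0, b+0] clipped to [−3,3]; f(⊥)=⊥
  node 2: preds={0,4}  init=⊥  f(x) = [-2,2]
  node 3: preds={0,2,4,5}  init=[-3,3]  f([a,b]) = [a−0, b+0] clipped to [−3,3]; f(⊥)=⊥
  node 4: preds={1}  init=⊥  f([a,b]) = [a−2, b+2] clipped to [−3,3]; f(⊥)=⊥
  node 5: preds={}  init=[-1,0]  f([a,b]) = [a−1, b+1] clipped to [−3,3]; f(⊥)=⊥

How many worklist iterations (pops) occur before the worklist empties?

Iteration log — 10 steps:
  step 1. node 0  ⊔preds=[-1,0]  new=[-1,0]  old=⊥  +wl: 
  step 2. node 1  ⊔preds=[-3,3]  new=[-3,3]  old=⊥  +wl: 
  step 3. node 2  ⊔preds=[-1,0]  new=[-2,2]  old=⊥  +wl: 0
  step 4. node 3  ⊔preds=[-2,2]  new=[-3,3]  stable
  step 5. node 4  ⊔preds=[-3,3]  new=[-3,3]  old=⊥  +wl: 2,3
  step 6. node 5  ⊔preds=⊥  new=[-1,0]  stable
  step 7. node 0  ⊔preds=[-3,3]  new=[-3,3]  old=[-1,0]  +wl: 1
  step 8. node 2  ⊔preds=[-3,3]  new=[-2,2]  stable
  step 9. node 3  ⊔preds=[-3,3]  new=[-3,3]  stable
  step 10. node 1  ⊔preds=[-3,3]  new=[-3,3]  stable

Least fixpoint reached:
  node 0: [-3,3]
  node 1: [-3,3]
  node 2: [-2,2]
  node 3: [-3,3]
  node 4: [-3,3]
  node 5: [-1,0]

10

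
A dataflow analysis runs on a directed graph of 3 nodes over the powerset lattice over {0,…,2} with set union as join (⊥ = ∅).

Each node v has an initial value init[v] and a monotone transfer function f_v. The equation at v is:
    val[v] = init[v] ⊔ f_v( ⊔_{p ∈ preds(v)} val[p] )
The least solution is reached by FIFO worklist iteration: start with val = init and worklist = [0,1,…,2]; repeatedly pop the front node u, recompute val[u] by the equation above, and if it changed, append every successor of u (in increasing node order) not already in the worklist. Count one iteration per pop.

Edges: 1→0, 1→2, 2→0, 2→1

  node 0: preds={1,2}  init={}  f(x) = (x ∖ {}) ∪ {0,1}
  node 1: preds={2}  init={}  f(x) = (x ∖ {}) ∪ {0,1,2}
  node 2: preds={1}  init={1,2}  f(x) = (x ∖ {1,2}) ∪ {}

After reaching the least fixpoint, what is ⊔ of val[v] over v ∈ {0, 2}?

Trace (5 dequeues):
  [1] u=0 | in {1,2} | out {0,1,2} | prev {} | push {}
  [2] u=1 | in {1,2} | out {0,1,2} | prev {} | push {0}
  [3] u=2 | in {0,1,2} | out {0,1,2} | prev {1,2} | push {1}
  [4] u=0 | in {0,1,2} | out {0,1,2} | ==
  [5] u=1 | in {0,1,2} | out {0,1,2} | ==

Converged values:
  [0] {0,1,2}
  [1] {0,1,2}
  [2] {0,1,2}

{0,1,2}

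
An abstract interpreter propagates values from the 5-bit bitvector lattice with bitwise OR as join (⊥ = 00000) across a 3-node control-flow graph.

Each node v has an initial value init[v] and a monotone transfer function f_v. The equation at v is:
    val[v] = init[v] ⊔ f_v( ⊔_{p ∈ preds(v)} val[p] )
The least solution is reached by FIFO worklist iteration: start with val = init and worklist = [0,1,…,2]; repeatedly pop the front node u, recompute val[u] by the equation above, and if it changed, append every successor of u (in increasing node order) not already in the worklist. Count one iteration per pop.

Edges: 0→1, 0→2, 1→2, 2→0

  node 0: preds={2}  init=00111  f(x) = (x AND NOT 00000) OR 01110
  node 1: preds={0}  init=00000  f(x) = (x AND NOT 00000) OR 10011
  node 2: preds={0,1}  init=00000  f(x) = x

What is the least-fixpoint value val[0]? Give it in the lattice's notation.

Worklist (6 pops):
  #1 pop 0: in=00000 → 01111 (was 00111); enqueue []
  #2 pop 1: in=01111 → 11111 (was 00000); enqueue []
  #3 pop 2: in=11111 → 11111 (was 00000); enqueue [0]
  #4 pop 0: in=11111 → 11111 (was 01111); enqueue [1,2]
  #5 pop 1: in=11111 → 11111 (no change)
  #6 pop 2: in=11111 → 11111 (no change)

Fixpoint:
  val[0] = 11111
  val[1] = 11111
  val[2] = 11111

11111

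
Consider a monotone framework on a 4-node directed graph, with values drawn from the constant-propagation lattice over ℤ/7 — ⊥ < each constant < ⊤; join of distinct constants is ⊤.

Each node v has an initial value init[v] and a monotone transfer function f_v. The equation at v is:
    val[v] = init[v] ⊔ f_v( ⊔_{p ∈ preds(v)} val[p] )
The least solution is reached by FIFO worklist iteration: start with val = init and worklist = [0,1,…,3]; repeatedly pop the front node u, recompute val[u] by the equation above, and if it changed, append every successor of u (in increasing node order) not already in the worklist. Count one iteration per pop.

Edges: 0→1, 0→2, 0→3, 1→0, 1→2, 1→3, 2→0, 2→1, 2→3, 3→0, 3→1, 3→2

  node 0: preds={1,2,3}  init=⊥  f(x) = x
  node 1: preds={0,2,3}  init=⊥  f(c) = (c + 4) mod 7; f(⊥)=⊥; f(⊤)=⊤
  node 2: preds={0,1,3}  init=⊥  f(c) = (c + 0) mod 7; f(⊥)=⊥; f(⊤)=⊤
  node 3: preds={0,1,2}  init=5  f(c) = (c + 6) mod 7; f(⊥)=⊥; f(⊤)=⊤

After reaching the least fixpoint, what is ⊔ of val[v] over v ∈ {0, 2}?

Worklist (9 pops):
  #1 pop 0: in=5 → 5 (was ⊥); enqueue []
  #2 pop 1: in=5 → 2 (was ⊥); enqueue [0]
  #3 pop 2: in=⊤ → ⊤ (was ⊥); enqueue [1]
  #4 pop 3: in=⊤ → ⊤ (was 5); enqueue [2]
  #5 pop 0: in=⊤ → ⊤ (was 5); enqueue [3]
  #6 pop 1: in=⊤ → ⊤ (was 2); enqueue [0]
  #7 pop 2: in=⊤ → ⊤ (no change)
  #8 pop 3: in=⊤ → ⊤ (no change)
  #9 pop 0: in=⊤ → ⊤ (no change)

Fixpoint:
  val[0] = ⊤
  val[1] = ⊤
  val[2] = ⊤
  val[3] = ⊤

⊤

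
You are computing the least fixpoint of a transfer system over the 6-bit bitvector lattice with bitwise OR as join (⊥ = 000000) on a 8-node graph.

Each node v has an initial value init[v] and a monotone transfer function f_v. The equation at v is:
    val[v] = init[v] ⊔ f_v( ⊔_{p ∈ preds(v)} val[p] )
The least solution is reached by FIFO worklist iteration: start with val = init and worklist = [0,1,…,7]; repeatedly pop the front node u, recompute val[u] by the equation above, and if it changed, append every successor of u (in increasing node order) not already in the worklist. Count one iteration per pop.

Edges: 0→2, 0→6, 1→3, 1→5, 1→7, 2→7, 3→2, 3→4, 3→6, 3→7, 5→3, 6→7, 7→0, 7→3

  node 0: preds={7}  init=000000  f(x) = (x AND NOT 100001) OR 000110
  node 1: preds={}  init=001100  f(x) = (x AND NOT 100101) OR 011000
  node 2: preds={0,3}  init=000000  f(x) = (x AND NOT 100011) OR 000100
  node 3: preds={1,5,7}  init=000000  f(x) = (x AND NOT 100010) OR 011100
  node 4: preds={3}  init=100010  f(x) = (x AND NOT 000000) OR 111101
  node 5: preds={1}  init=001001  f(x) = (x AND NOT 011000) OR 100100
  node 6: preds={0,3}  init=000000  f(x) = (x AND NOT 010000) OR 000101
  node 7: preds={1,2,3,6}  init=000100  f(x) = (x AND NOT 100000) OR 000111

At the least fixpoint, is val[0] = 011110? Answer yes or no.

yes

Trace (14 dequeues):
  [1] u=0 | in 000100 | out 000110 | prev 000000 | push {}
  [2] u=1 | in 000000 | out 011100 | prev 001100 | push {}
  [3] u=2 | in 000110 | out 000100 | prev 000000 | push {}
  [4] u=3 | in 011101 | out 011101 | prev 000000 | push {2}
  [5] u=4 | in 011101 | out 111111 | prev 100010 | push {}
  [6] u=5 | in 011100 | out 101101 | prev 001001 | push {3}
  [7] u=6 | in 011111 | out 001111 | prev 000000 | push {}
  [8] u=7 | in 011111 | out 011111 | prev 000100 | push {0}
  [9] u=2 | in 011111 | out 011100 | prev 000100 | push {7}
  [10] u=3 | in 111111 | out 011101 | ==
  [11] u=0 | in 011111 | out 011110 | prev 000110 | push {2,6}
  [12] u=7 | in 011111 | out 011111 | ==
  [13] u=2 | in 011111 | out 011100 | ==
  [14] u=6 | in 011111 | out 001111 | ==

Converged values:
  [0] 011110
  [1] 011100
  [2] 011100
  [3] 011101
  [4] 111111
  [5] 101101
  [6] 001111
  [7] 011111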